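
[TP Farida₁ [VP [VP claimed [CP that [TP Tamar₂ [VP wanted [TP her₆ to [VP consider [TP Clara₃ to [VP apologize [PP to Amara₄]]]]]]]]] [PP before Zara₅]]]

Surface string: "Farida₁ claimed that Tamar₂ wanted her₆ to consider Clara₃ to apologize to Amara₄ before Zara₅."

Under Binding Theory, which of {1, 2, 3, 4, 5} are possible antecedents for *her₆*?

*her* is a pronoun, so Principle B applies: it must be free in its binding domain.
Binding domain of *her₆*: the embedded TP, whose subject is Tamar₂.
*Farida₁* c-commands the pronoun but from outside its binding domain, and is not c-commanded by it → coindexation permitted.
*Tamar₂* c-commands the pronoun within its binding domain → coindexation would violate Principle B.
*Clara₃*: the pronoun c-commands this R-expression → coindexation would violate Principle C on *Clara₃*.
*Amara₄*: the pronoun c-commands this R-expression → coindexation would violate Principle C on *Amara₄*.
*Zara₅* and the pronoun do not c-command one another → neither Principle B nor Principle C is at stake; coindexation permitted.

{1, 5}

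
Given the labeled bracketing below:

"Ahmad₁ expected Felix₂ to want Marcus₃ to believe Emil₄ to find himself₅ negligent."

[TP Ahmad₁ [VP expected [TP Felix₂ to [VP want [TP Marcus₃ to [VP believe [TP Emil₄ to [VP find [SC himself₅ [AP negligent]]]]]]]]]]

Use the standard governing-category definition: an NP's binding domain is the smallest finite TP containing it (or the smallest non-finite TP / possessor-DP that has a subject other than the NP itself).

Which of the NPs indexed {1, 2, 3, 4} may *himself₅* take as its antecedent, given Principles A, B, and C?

{4}

*himself* is an anaphor, so Principle A applies: it must be bound in its binding domain.
Binding domain of *himself₅*: the embedded TP, whose subject is Emil₄.
*Ahmad₁* c-commands the anaphor but is outside its binding domain → cannot satisfy Principle A.
*Felix₂* c-commands the anaphor but is outside its binding domain → cannot satisfy Principle A.
*Marcus₃* c-commands the anaphor but is outside its binding domain → cannot satisfy Principle A.
*Emil₄* c-commands the anaphor within its binding domain → licit binder.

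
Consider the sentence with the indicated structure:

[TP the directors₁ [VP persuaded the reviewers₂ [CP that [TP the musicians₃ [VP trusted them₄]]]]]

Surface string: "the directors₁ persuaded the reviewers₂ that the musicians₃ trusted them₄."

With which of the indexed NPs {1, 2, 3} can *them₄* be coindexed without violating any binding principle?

*them* is a pronoun, so Principle B applies: it must be free in its binding domain.
Binding domain of *them₄*: the embedded TP, whose subject is the musicians₃.
*the directors₁* c-commands the pronoun but from outside its binding domain, and is not c-commanded by it → coindexation permitted.
*the reviewers₂* c-commands the pronoun but from outside its binding domain, and is not c-commanded by it → coindexation permitted.
*the musicians₃* c-commands the pronoun within its binding domain → coindexation would violate Principle B.

{1, 2}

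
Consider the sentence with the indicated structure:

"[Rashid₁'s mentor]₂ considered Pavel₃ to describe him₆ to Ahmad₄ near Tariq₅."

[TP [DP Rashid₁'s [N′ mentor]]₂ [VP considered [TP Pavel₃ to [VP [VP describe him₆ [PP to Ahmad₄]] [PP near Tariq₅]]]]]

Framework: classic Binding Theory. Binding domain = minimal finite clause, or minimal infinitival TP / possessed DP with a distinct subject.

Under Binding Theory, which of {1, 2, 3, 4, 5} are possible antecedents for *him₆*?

{1, 2, 5}

*him* is a pronoun, so Principle B applies: it must be free in its binding domain.
Binding domain of *him₆*: the embedded TP, whose subject is Pavel₃.
*Rashid₁* and the pronoun do not c-command one another → neither Principle B nor Principle C is at stake; coindexation permitted.
*[Rashid₁'s mentor]₂* c-commands the pronoun but from outside its binding domain, and is not c-commanded by it → coindexation permitted.
*Pavel₃* c-commands the pronoun within its binding domain → coindexation would violate Principle B.
*Ahmad₄*: the pronoun c-commands this R-expression → coindexation would violate Principle C on *Ahmad₄*.
*Tariq₅* and the pronoun do not c-command one another → neither Principle B nor Principle C is at stake; coindexation permitted.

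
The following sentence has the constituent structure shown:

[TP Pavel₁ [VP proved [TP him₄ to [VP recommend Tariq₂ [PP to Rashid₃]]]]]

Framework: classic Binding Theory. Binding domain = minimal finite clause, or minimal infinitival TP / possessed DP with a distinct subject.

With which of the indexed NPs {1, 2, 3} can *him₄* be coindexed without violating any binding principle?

*him* is a pronoun, so Principle B applies: it must be free in its binding domain.
Binding domain of *him₄*: the matrix TP, whose subject is Pavel₁.
*Pavel₁* c-commands the pronoun within its binding domain → coindexation would violate Principle B.
*Tariq₂*: the pronoun c-commands this R-expression → coindexation would violate Principle C on *Tariq₂*.
*Rashid₃*: the pronoun c-commands this R-expression → coindexation would violate Principle C on *Rashid₃*.

none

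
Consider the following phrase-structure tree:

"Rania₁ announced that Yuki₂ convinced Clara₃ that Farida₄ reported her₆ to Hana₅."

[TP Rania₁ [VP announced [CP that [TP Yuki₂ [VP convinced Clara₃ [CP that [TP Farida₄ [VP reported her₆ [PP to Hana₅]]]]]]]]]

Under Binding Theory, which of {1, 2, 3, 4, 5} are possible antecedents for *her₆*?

*her* is a pronoun, so Principle B applies: it must be free in its binding domain.
Binding domain of *her₆*: the embedded TP, whose subject is Farida₄.
*Rania₁* c-commands the pronoun but from outside its binding domain, and is not c-commanded by it → coindexation permitted.
*Yuki₂* c-commands the pronoun but from outside its binding domain, and is not c-commanded by it → coindexation permitted.
*Clara₃* c-commands the pronoun but from outside its binding domain, and is not c-commanded by it → coindexation permitted.
*Farida₄* c-commands the pronoun within its binding domain → coindexation would violate Principle B.
*Hana₅*: the pronoun c-commands this R-expression → coindexation would violate Principle C on *Hana₅*.

{1, 2, 3}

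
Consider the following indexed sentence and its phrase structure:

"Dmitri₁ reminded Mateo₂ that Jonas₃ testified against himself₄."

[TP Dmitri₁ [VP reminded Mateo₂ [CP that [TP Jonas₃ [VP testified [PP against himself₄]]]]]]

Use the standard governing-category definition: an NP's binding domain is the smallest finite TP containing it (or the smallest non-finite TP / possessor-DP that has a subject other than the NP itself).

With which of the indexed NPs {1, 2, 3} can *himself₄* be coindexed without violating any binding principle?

*himself* is an anaphor, so Principle A applies: it must be bound in its binding domain.
Binding domain of *himself₄*: the embedded TP, whose subject is Jonas₃.
*Dmitri₁* c-commands the anaphor but is outside its binding domain → cannot satisfy Principle A.
*Mateo₂* c-commands the anaphor but is outside its binding domain → cannot satisfy Principle A.
*Jonas₃* c-commands the anaphor within its binding domain → licit binder.

{3}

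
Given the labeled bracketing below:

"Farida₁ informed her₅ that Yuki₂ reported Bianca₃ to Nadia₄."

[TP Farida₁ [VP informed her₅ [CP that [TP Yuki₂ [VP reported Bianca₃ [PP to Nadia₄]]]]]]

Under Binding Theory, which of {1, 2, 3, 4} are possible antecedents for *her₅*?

*her* is a pronoun, so Principle B applies: it must be free in its binding domain.
Binding domain of *her₅*: the matrix TP, whose subject is Farida₁.
*Farida₁* c-commands the pronoun within its binding domain → coindexation would violate Principle B.
*Yuki₂*: the pronoun c-commands this R-expression → coindexation would violate Principle C on *Yuki₂*.
*Bianca₃*: the pronoun c-commands this R-expression → coindexation would violate Principle C on *Bianca₃*.
*Nadia₄*: the pronoun c-commands this R-expression → coindexation would violate Principle C on *Nadia₄*.

none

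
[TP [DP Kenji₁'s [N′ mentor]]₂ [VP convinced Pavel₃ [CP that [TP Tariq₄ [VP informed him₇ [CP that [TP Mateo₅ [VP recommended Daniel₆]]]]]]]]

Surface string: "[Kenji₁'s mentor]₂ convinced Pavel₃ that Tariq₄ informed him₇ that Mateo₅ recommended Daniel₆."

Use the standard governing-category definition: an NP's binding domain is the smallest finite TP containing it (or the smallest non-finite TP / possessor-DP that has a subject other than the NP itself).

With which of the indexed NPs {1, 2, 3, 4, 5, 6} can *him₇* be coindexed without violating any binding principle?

{1, 2, 3}

*him* is a pronoun, so Principle B applies: it must be free in its binding domain.
Binding domain of *him₇*: the embedded TP, whose subject is Tariq₄.
*Kenji₁* and the pronoun do not c-command one another → neither Principle B nor Principle C is at stake; coindexation permitted.
*[Kenji₁'s mentor]₂* c-commands the pronoun but from outside its binding domain, and is not c-commanded by it → coindexation permitted.
*Pavel₃* c-commands the pronoun but from outside its binding domain, and is not c-commanded by it → coindexation permitted.
*Tariq₄* c-commands the pronoun within its binding domain → coindexation would violate Principle B.
*Mateo₅*: the pronoun c-commands this R-expression → coindexation would violate Principle C on *Mateo₅*.
*Daniel₆*: the pronoun c-commands this R-expression → coindexation would violate Principle C on *Daniel₆*.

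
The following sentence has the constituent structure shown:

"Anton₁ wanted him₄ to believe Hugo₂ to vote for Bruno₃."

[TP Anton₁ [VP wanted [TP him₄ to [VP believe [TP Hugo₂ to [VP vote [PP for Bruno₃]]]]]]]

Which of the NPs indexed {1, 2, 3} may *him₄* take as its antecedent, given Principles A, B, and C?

none

*him* is a pronoun, so Principle B applies: it must be free in its binding domain.
Binding domain of *him₄*: the matrix TP, whose subject is Anton₁.
*Anton₁* c-commands the pronoun within its binding domain → coindexation would violate Principle B.
*Hugo₂*: the pronoun c-commands this R-expression → coindexation would violate Principle C on *Hugo₂*.
*Bruno₃*: the pronoun c-commands this R-expression → coindexation would violate Principle C on *Bruno₃*.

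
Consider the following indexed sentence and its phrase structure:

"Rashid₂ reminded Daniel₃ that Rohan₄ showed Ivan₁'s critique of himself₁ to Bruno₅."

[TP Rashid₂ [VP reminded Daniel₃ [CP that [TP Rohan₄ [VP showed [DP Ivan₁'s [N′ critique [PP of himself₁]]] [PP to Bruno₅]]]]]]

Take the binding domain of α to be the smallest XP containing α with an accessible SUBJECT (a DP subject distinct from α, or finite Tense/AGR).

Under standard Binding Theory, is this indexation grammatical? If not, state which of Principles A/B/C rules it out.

grammatical

The two coindexed NPs are *Ivan₁* and *himself₁*.
*himself₁* is an anaphor; its binding domain is the possessed DP, whose subject is Ivan₁. *Ivan₁* c-commands it within that domain and shares its index, so Principle A is satisfied.
*Ivan₁* is an R-expression; *himself₁* does not c-command it, and no other NP shares its index, so Principle C is satisfied.
All principles are respected.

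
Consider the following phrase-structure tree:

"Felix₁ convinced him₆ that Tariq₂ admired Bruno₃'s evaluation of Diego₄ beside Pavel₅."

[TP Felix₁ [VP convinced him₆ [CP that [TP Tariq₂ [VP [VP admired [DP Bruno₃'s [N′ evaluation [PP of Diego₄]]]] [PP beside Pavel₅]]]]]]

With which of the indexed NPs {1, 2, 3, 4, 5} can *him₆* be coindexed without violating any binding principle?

none

*him* is a pronoun, so Principle B applies: it must be free in its binding domain.
Binding domain of *him₆*: the matrix TP, whose subject is Felix₁.
*Felix₁* c-commands the pronoun within its binding domain → coindexation would violate Principle B.
*Tariq₂*: the pronoun c-commands this R-expression → coindexation would violate Principle C on *Tariq₂*.
*Bruno₃*: the pronoun c-commands this R-expression → coindexation would violate Principle C on *Bruno₃*.
*Diego₄*: the pronoun c-commands this R-expression → coindexation would violate Principle C on *Diego₄*.
*Pavel₅*: the pronoun c-commands this R-expression → coindexation would violate Principle C on *Pavel₅*.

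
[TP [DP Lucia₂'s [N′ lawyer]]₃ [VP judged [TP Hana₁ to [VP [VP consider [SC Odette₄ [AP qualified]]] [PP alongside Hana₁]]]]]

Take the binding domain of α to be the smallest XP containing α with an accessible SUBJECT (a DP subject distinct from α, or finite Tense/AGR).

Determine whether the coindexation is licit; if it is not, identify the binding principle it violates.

The two coindexed NPs are *Hana₁* (the lower occurrence) and *Hana₁* (the higher occurrence).
*Hana₁* (the lower occurrence) is an R-expression. Principle C requires it to be free everywhere.
*Hana₁* (the higher occurrence) c-commands it and carries the same index.
The R-expression is bound → Principle C violation.

Principle C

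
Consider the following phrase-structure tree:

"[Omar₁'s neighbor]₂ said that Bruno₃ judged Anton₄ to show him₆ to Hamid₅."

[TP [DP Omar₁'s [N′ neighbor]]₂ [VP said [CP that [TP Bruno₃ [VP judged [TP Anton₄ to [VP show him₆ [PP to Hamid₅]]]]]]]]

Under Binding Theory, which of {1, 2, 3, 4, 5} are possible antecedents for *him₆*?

*him* is a pronoun, so Principle B applies: it must be free in its binding domain.
Binding domain of *him₆*: the embedded TP, whose subject is Anton₄.
*Omar₁* and the pronoun do not c-command one another → neither Principle B nor Principle C is at stake; coindexation permitted.
*[Omar₁'s neighbor]₂* c-commands the pronoun but from outside its binding domain, and is not c-commanded by it → coindexation permitted.
*Bruno₃* c-commands the pronoun but from outside its binding domain, and is not c-commanded by it → coindexation permitted.
*Anton₄* c-commands the pronoun within its binding domain → coindexation would violate Principle B.
*Hamid₅*: the pronoun c-commands this R-expression → coindexation would violate Principle C on *Hamid₅*.

{1, 2, 3}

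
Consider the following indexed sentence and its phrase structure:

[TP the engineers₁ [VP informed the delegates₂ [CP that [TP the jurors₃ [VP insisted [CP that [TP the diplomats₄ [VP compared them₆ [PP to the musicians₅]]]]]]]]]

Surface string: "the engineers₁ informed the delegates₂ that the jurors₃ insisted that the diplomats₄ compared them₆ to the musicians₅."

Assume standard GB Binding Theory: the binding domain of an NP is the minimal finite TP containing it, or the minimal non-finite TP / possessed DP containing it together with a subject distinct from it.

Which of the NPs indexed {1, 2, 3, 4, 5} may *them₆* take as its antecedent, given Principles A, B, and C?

*them* is a pronoun, so Principle B applies: it must be free in its binding domain.
Binding domain of *them₆*: the embedded TP, whose subject is the diplomats₄.
*the engineers₁* c-commands the pronoun but from outside its binding domain, and is not c-commanded by it → coindexation permitted.
*the delegates₂* c-commands the pronoun but from outside its binding domain, and is not c-commanded by it → coindexation permitted.
*the jurors₃* c-commands the pronoun but from outside its binding domain, and is not c-commanded by it → coindexation permitted.
*the diplomats₄* c-commands the pronoun within its binding domain → coindexation would violate Principle B.
*the musicians₅*: the pronoun c-commands this R-expression → coindexation would violate Principle C on *the musicians₅*.

{1, 2, 3}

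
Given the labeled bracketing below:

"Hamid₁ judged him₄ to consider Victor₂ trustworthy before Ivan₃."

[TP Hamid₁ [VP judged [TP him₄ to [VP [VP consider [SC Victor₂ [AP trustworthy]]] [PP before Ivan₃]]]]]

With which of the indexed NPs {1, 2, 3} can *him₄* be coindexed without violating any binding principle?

none

*him* is a pronoun, so Principle B applies: it must be free in its binding domain.
Binding domain of *him₄*: the matrix TP, whose subject is Hamid₁.
*Hamid₁* c-commands the pronoun within its binding domain → coindexation would violate Principle B.
*Victor₂*: the pronoun c-commands this R-expression → coindexation would violate Principle C on *Victor₂*.
*Ivan₃*: the pronoun c-commands this R-expression → coindexation would violate Principle C on *Ivan₃*.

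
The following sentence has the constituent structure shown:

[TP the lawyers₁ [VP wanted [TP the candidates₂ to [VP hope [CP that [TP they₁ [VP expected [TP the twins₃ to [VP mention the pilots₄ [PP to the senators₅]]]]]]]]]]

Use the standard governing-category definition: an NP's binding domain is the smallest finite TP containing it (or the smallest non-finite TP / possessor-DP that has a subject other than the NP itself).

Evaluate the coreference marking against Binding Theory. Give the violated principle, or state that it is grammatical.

grammatical

The two coindexed NPs are *the lawyers₁* and *they₁*.
*they₁* is a pronoun; nothing c-commands it within its binding domain (the embedded TP.), so Principle B holds trivially.
*the lawyers₁* is an R-expression; *they₁* does not c-command it, and no other NP shares its index, so Principle C is satisfied.
All principles are respected.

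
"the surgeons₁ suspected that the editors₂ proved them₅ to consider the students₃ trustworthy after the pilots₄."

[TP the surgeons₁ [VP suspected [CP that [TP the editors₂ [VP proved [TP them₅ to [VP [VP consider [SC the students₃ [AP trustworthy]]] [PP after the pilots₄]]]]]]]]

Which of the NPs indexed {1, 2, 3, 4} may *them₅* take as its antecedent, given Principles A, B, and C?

*them* is a pronoun, so Principle B applies: it must be free in its binding domain.
Binding domain of *them₅*: the embedded TP, whose subject is the editors₂.
*the surgeons₁* c-commands the pronoun but from outside its binding domain, and is not c-commanded by it → coindexation permitted.
*the editors₂* c-commands the pronoun within its binding domain → coindexation would violate Principle B.
*the students₃*: the pronoun c-commands this R-expression → coindexation would violate Principle C on *the students₃*.
*the pilots₄*: the pronoun c-commands this R-expression → coindexation would violate Principle C on *the pilots₄*.

{1}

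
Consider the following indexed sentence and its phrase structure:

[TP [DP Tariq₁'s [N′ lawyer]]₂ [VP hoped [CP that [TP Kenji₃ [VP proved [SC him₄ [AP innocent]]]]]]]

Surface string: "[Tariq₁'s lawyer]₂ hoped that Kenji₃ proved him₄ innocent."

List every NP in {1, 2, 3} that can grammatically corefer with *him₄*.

*him* is a pronoun, so Principle B applies: it must be free in its binding domain.
Binding domain of *him₄*: the embedded TP, whose subject is Kenji₃.
*Tariq₁* and the pronoun do not c-command one another → neither Principle B nor Principle C is at stake; coindexation permitted.
*[Tariq₁'s lawyer]₂* c-commands the pronoun but from outside its binding domain, and is not c-commanded by it → coindexation permitted.
*Kenji₃* c-commands the pronoun within its binding domain → coindexation would violate Principle B.

{1, 2}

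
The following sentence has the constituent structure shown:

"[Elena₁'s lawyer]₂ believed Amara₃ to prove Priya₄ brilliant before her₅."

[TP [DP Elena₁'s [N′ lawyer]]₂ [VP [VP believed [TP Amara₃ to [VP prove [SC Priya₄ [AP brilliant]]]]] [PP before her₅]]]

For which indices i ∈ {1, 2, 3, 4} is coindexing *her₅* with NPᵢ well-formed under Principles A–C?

{1, 3, 4}

*her* is a pronoun, so Principle B applies: it must be free in its binding domain.
Binding domain of *her₅*: the matrix TP, whose subject is [Elena₁'s lawyer]₂.
*Elena₁* and the pronoun do not c-command one another → neither Principle B nor Principle C is at stake; coindexation permitted.
*[Elena₁'s lawyer]₂* c-commands the pronoun within its binding domain → coindexation would violate Principle B.
*Amara₃* and the pronoun do not c-command one another → neither Principle B nor Principle C is at stake; coindexation permitted.
*Priya₄* and the pronoun do not c-command one another → neither Principle B nor Principle C is at stake; coindexation permitted.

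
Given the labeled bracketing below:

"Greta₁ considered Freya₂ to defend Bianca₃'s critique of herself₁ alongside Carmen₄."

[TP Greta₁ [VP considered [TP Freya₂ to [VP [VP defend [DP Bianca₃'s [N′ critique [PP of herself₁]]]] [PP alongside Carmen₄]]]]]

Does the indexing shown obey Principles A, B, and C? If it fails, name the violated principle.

The two coindexed NPs are *Greta₁* and *herself₁*.
*herself₁* is an anaphor. Principle A requires it to be bound within its binding domain — the possessed DP, whose subject is Bianca₃.
Within that domain it is c-commanded by *Bianca₃*, which does not share its index.
*Greta₁* does c-command the anaphor, but from outside its binding domain.
The anaphor is unbound in its domain → Principle A violation.

Principle A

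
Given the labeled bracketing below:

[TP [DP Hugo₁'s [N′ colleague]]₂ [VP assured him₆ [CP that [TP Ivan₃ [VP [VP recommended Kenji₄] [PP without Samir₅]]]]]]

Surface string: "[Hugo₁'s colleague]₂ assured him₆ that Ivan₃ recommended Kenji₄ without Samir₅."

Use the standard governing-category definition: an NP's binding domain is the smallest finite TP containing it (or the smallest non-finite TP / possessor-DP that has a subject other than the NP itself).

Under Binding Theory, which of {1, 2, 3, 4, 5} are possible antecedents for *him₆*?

*him* is a pronoun, so Principle B applies: it must be free in its binding domain.
Binding domain of *him₆*: the matrix TP, whose subject is [Hugo₁'s colleague]₂.
*Hugo₁* and the pronoun do not c-command one another → neither Principle B nor Principle C is at stake; coindexation permitted.
*[Hugo₁'s colleague]₂* c-commands the pronoun within its binding domain → coindexation would violate Principle B.
*Ivan₃*: the pronoun c-commands this R-expression → coindexation would violate Principle C on *Ivan₃*.
*Kenji₄*: the pronoun c-commands this R-expression → coindexation would violate Principle C on *Kenji₄*.
*Samir₅*: the pronoun c-commands this R-expression → coindexation would violate Principle C on *Samir₅*.

{1}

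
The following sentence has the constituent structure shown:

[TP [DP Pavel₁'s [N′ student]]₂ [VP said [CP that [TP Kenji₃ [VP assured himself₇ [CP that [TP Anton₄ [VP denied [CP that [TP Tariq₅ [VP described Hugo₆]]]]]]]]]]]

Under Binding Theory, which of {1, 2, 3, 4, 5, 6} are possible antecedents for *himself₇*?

*himself* is an anaphor, so Principle A applies: it must be bound in its binding domain.
Binding domain of *himself₇*: the embedded TP, whose subject is Kenji₃.
*Pavel₁* does not c-command the anaphor → cannot bind it.
*[Pavel₁'s student]₂* c-commands the anaphor but is outside its binding domain → cannot satisfy Principle A.
*Kenji₃* c-commands the anaphor within its binding domain → licit binder.
*Anton₄* does not c-command the anaphor → cannot bind it.
*Tariq₅* does not c-command the anaphor → cannot bind it.
*Hugo₆* does not c-command the anaphor → cannot bind it.

{3}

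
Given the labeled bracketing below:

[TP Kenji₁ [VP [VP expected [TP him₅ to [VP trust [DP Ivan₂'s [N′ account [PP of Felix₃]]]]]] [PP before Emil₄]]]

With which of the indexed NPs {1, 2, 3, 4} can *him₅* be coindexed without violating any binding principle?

{4}

*him* is a pronoun, so Principle B applies: it must be free in its binding domain.
Binding domain of *him₅*: the matrix TP, whose subject is Kenji₁.
*Kenji₁* c-commands the pronoun within its binding domain → coindexation would violate Principle B.
*Ivan₂*: the pronoun c-commands this R-expression → coindexation would violate Principle C on *Ivan₂*.
*Felix₃*: the pronoun c-commands this R-expression → coindexation would violate Principle C on *Felix₃*.
*Emil₄* and the pronoun do not c-command one another → neither Principle B nor Principle C is at stake; coindexation permitted.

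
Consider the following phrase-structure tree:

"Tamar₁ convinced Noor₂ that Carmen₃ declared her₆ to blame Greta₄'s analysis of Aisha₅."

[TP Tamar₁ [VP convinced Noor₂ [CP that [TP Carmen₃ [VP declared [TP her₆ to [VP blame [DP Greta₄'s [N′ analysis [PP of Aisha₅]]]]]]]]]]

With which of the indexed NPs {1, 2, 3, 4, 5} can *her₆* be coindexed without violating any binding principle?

*her* is a pronoun, so Principle B applies: it must be free in its binding domain.
Binding domain of *her₆*: the embedded TP, whose subject is Carmen₃.
*Tamar₁* c-commands the pronoun but from outside its binding domain, and is not c-commanded by it → coindexation permitted.
*Noor₂* c-commands the pronoun but from outside its binding domain, and is not c-commanded by it → coindexation permitted.
*Carmen₃* c-commands the pronoun within its binding domain → coindexation would violate Principle B.
*Greta₄*: the pronoun c-commands this R-expression → coindexation would violate Principle C on *Greta₄*.
*Aisha₅*: the pronoun c-commands this R-expression → coindexation would violate Principle C on *Aisha₅*.

{1, 2}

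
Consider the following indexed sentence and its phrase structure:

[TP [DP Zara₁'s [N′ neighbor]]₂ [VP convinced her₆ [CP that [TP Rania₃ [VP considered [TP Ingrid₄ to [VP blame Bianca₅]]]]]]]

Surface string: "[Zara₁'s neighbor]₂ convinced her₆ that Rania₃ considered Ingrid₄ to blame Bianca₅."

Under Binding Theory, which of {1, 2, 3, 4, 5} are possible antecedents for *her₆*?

{1}

*her* is a pronoun, so Principle B applies: it must be free in its binding domain.
Binding domain of *her₆*: the matrix TP, whose subject is [Zara₁'s neighbor]₂.
*Zara₁* and the pronoun do not c-command one another → neither Principle B nor Principle C is at stake; coindexation permitted.
*[Zara₁'s neighbor]₂* c-commands the pronoun within its binding domain → coindexation would violate Principle B.
*Rania₃*: the pronoun c-commands this R-expression → coindexation would violate Principle C on *Rania₃*.
*Ingrid₄*: the pronoun c-commands this R-expression → coindexation would violate Principle C on *Ingrid₄*.
*Bianca₅*: the pronoun c-commands this R-expression → coindexation would violate Principle C on *Bianca₅*.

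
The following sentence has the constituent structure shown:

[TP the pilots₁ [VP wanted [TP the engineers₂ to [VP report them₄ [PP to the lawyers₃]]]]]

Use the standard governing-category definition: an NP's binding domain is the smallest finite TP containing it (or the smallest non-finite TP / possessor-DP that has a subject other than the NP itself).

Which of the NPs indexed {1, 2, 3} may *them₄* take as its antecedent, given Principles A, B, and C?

*them* is a pronoun, so Principle B applies: it must be free in its binding domain.
Binding domain of *them₄*: the embedded TP, whose subject is the engineers₂.
*the pilots₁* c-commands the pronoun but from outside its binding domain, and is not c-commanded by it → coindexation permitted.
*the engineers₂* c-commands the pronoun within its binding domain → coindexation would violate Principle B.
*the lawyers₃*: the pronoun c-commands this R-expression → coindexation would violate Principle C on *the lawyers₃*.

{1}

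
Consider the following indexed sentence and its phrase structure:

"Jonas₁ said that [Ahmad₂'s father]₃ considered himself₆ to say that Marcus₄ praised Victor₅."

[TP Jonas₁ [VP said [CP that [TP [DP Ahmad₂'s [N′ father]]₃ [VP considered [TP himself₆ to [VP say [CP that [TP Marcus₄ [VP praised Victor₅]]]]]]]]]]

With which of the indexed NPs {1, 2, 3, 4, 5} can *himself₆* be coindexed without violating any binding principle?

*himself* is an anaphor, so Principle A applies: it must be bound in its binding domain.
Binding domain of *himself₆*: the embedded TP, whose subject is [Ahmad₂'s father]₃.
*Jonas₁* c-commands the anaphor but is outside its binding domain → cannot satisfy Principle A.
*Ahmad₂* does not c-command the anaphor → cannot bind it.
*[Ahmad₂'s father]₃* c-commands the anaphor within its binding domain → licit binder.
*Marcus₄* does not c-command the anaphor → cannot bind it.
*Victor₅* does not c-command the anaphor → cannot bind it.

{3}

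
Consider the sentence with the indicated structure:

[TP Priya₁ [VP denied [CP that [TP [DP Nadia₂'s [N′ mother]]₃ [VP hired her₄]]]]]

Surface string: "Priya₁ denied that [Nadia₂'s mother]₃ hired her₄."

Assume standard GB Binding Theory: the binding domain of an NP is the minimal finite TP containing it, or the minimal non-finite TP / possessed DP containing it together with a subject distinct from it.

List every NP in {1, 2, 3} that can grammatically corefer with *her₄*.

{1, 2}

*her* is a pronoun, so Principle B applies: it must be free in its binding domain.
Binding domain of *her₄*: the embedded TP, whose subject is [Nadia₂'s mother]₃.
*Priya₁* c-commands the pronoun but from outside its binding domain, and is not c-commanded by it → coindexation permitted.
*Nadia₂* and the pronoun do not c-command one another → neither Principle B nor Principle C is at stake; coindexation permitted.
*[Nadia₂'s mother]₃* c-commands the pronoun within its binding domain → coindexation would violate Principle B.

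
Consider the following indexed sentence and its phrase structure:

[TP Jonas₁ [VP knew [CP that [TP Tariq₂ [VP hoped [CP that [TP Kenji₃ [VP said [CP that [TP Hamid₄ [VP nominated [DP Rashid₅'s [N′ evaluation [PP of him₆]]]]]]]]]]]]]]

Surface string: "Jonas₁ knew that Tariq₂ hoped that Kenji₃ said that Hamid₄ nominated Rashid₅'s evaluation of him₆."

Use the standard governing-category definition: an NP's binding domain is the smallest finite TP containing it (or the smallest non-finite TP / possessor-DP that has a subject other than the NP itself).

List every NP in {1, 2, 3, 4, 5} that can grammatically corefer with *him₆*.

{1, 2, 3, 4}

*him* is a pronoun, so Principle B applies: it must be free in its binding domain.
Binding domain of *him₆*: the possessed DP, whose subject is Rashid₅.
*Jonas₁* c-commands the pronoun but from outside its binding domain, and is not c-commanded by it → coindexation permitted.
*Tariq₂* c-commands the pronoun but from outside its binding domain, and is not c-commanded by it → coindexation permitted.
*Kenji₃* c-commands the pronoun but from outside its binding domain, and is not c-commanded by it → coindexation permitted.
*Hamid₄* c-commands the pronoun but from outside its binding domain, and is not c-commanded by it → coindexation permitted.
*Rashid₅* c-commands the pronoun within its binding domain → coindexation would violate Principle B.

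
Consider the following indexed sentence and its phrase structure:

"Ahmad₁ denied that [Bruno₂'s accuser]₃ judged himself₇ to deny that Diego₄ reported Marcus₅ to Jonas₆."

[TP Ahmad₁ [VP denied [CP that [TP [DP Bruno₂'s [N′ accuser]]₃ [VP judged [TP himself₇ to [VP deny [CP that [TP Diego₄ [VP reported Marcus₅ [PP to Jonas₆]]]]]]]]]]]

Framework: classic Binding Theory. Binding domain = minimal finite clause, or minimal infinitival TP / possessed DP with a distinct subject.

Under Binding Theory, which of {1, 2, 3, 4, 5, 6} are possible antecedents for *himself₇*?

{3}

*himself* is an anaphor, so Principle A applies: it must be bound in its binding domain.
Binding domain of *himself₇*: the embedded TP, whose subject is [Bruno₂'s accuser]₃.
*Ahmad₁* c-commands the anaphor but is outside its binding domain → cannot satisfy Principle A.
*Bruno₂* does not c-command the anaphor → cannot bind it.
*[Bruno₂'s accuser]₃* c-commands the anaphor within its binding domain → licit binder.
*Diego₄* does not c-command the anaphor → cannot bind it.
*Marcus₅* does not c-command the anaphor → cannot bind it.
*Jonas₆* does not c-command the anaphor → cannot bind it.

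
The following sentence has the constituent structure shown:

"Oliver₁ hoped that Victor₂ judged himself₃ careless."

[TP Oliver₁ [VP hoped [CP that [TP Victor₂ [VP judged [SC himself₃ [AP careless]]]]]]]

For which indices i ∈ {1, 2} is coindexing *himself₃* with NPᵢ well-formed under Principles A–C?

*himself* is an anaphor, so Principle A applies: it must be bound in its binding domain.
Binding domain of *himself₃*: the embedded TP, whose subject is Victor₂.
*Oliver₁* c-commands the anaphor but is outside its binding domain → cannot satisfy Principle A.
*Victor₂* c-commands the anaphor within its binding domain → licit binder.

{2}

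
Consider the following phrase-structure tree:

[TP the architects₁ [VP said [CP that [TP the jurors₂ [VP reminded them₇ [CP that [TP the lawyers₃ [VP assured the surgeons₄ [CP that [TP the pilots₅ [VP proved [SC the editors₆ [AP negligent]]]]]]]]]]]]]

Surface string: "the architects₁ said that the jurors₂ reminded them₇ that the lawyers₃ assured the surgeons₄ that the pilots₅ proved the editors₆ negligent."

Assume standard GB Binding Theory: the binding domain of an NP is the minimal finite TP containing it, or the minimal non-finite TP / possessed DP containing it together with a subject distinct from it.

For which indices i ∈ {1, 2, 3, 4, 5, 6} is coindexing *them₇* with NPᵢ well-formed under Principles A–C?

{1}

*them* is a pronoun, so Principle B applies: it must be free in its binding domain.
Binding domain of *them₇*: the embedded TP, whose subject is the jurors₂.
*the architects₁* c-commands the pronoun but from outside its binding domain, and is not c-commanded by it → coindexation permitted.
*the jurors₂* c-commands the pronoun within its binding domain → coindexation would violate Principle B.
*the lawyers₃*: the pronoun c-commands this R-expression → coindexation would violate Principle C on *the lawyers₃*.
*the surgeons₄*: the pronoun c-commands this R-expression → coindexation would violate Principle C on *the surgeons₄*.
*the pilots₅*: the pronoun c-commands this R-expression → coindexation would violate Principle C on *the pilots₅*.
*the editors₆*: the pronoun c-commands this R-expression → coindexation would violate Principle C on *the editors₆*.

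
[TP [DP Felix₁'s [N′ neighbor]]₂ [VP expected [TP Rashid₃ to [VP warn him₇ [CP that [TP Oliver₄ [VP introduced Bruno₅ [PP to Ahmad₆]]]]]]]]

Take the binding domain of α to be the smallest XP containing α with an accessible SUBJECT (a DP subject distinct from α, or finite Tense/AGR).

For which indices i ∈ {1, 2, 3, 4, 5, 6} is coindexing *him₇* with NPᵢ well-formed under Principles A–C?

*him* is a pronoun, so Principle B applies: it must be free in its binding domain.
Binding domain of *him₇*: the embedded TP, whose subject is Rashid₃.
*Felix₁* and the pronoun do not c-command one another → neither Principle B nor Principle C is at stake; coindexation permitted.
*[Felix₁'s neighbor]₂* c-commands the pronoun but from outside its binding domain, and is not c-commanded by it → coindexation permitted.
*Rashid₃* c-commands the pronoun within its binding domain → coindexation would violate Principle B.
*Oliver₄*: the pronoun c-commands this R-expression → coindexation would violate Principle C on *Oliver₄*.
*Bruno₅*: the pronoun c-commands this R-expression → coindexation would violate Principle C on *Bruno₅*.
*Ahmad₆*: the pronoun c-commands this R-expression → coindexation would violate Principle C on *Ahmad₆*.

{1, 2}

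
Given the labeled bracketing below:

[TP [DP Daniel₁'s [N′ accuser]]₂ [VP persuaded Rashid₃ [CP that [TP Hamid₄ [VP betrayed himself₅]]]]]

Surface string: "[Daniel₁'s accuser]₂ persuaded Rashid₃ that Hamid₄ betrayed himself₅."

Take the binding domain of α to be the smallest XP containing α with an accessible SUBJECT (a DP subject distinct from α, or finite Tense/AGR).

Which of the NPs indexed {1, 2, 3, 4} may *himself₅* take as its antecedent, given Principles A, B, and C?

{4}

*himself* is an anaphor, so Principle A applies: it must be bound in its binding domain.
Binding domain of *himself₅*: the embedded TP, whose subject is Hamid₄.
*Daniel₁* does not c-command the anaphor → cannot bind it.
*[Daniel₁'s accuser]₂* c-commands the anaphor but is outside its binding domain → cannot satisfy Principle A.
*Rashid₃* c-commands the anaphor but is outside its binding domain → cannot satisfy Principle A.
*Hamid₄* c-commands the anaphor within its binding domain → licit binder.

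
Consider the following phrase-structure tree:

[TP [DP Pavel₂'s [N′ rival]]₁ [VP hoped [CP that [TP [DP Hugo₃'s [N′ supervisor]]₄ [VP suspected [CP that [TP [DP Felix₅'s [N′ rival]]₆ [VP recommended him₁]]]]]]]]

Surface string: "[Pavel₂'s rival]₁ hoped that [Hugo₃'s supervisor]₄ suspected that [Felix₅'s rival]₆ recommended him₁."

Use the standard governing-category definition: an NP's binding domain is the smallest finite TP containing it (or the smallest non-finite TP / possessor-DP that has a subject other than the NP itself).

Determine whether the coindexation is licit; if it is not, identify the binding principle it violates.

The two coindexed NPs are *[Pavel₂'s rival]₁* and *him₁*.
*him₁* is a pronoun; its binding domain is the embedded TP, whose subject is [Felix₅'s rival]₆. Within that domain it is c-commanded only by *[Felix₅'s rival]₆*, which carries a different index — the pronoun is free locally, so Principle B holds.
*[Pavel₂'s rival]₁* is an R-expression; *him₁* does not c-command it, and no other NP shares its index, so Principle C is satisfied.
All principles are respected.

grammatical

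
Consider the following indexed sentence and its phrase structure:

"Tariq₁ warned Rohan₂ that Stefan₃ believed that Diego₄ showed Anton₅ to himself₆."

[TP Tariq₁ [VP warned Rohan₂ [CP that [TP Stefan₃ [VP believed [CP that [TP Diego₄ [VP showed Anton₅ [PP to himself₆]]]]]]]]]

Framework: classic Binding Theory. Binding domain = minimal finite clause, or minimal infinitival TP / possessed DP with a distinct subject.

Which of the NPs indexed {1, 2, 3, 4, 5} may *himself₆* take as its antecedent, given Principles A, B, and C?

*himself* is an anaphor, so Principle A applies: it must be bound in its binding domain.
Binding domain of *himself₆*: the embedded TP, whose subject is Diego₄.
*Tariq₁* c-commands the anaphor but is outside its binding domain → cannot satisfy Principle A.
*Rohan₂* c-commands the anaphor but is outside its binding domain → cannot satisfy Principle A.
*Stefan₃* c-commands the anaphor but is outside its binding domain → cannot satisfy Principle A.
*Diego₄* c-commands the anaphor within its binding domain → licit binder.
*Anton₅* c-commands the anaphor within its binding domain → licit binder.

{4, 5}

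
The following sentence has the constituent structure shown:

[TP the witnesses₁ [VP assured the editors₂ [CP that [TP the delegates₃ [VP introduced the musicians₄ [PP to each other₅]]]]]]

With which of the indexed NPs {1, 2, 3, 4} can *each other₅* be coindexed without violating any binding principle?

*each other* is an anaphor, so Principle A applies: it must be bound in its binding domain.
Binding domain of *each other₅*: the embedded TP, whose subject is the delegates₃.
*the witnesses₁* c-commands the anaphor but is outside its binding domain → cannot satisfy Principle A.
*the editors₂* c-commands the anaphor but is outside its binding domain → cannot satisfy Principle A.
*the delegates₃* c-commands the anaphor within its binding domain → licit binder.
*the musicians₄* c-commands the anaphor within its binding domain → licit binder.

{3, 4}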